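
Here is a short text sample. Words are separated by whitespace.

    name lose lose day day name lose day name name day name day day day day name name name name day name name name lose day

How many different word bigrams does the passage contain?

26 tokens → 25 bigram windows in total.
Repeated bigrams (each contributes count−1 duplicates):
  name name: 6
  day name: 5
  day day: 4
  lose day: 3
  name day: 3
  name lose: 3
18 duplicate windows → 25 − 18 = 7 distinct.

7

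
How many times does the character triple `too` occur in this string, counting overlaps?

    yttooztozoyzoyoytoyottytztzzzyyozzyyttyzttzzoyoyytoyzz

Sliding a length-3 window over the 54 characters (52 positions):
  position 3–5: too

1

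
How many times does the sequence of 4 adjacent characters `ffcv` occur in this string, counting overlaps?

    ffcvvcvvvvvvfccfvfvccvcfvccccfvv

Sliding a length-4 window over the 32 characters (29 positions):
  position 1–4: ffcv

1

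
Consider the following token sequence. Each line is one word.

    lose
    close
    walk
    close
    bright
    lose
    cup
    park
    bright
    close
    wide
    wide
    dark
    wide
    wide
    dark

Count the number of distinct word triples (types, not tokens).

13

16 tokens → 14 trigram windows in total.
Repeated trigrams (each contributes count−1 duplicates):
  wide wide dark: 2
1 duplicate windows → 14 − 1 = 13 distinct.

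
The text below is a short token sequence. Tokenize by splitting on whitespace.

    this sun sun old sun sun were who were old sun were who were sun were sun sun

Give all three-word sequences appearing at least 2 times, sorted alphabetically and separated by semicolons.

Trigram counts meeting the condition (at least 2 times):
  sun were who: 2
  were who were: 2

sun were who; were who were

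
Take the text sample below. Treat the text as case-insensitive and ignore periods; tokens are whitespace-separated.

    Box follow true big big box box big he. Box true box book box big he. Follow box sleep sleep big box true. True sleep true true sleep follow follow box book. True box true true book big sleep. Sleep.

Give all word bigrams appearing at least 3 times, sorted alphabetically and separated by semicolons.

Bigram counts meeting the condition (at least 3 times):
  box true: 3
  true true: 3

box true; true true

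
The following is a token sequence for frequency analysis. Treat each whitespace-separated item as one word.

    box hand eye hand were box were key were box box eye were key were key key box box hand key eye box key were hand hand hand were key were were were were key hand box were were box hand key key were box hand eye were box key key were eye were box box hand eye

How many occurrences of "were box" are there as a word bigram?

6

Scanning the 57 overlapping bigram windows for "were box":
  position 5–6: were box
  position 9–10: were box
  position 39–40: were box
  position 44–45: were box
  position 48–49: were box
  position 54–55: were box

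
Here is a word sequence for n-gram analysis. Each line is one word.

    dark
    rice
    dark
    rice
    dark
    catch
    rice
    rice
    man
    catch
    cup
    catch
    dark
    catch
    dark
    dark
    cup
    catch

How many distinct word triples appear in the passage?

15

18 tokens → 16 trigram windows in total.
Repeated trigrams (each contributes count−1 duplicates):
  dark rice dark: 2
1 duplicate windows → 16 − 1 = 15 distinct.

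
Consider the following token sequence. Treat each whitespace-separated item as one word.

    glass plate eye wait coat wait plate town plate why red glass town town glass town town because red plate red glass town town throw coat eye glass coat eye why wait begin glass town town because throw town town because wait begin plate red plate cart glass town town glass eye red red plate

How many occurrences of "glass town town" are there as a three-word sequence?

5

Scanning the 53 overlapping trigram windows for "glass town town":
  position 12–14: glass town town
  position 15–17: glass town town
  position 22–24: glass town town
  position 34–36: glass town town
  position 48–50: glass town town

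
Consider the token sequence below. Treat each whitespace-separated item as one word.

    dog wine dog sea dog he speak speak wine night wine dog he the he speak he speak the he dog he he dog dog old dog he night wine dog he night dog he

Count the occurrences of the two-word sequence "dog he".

6

Scanning the 34 overlapping bigram windows for "dog he":
  position 5–6: dog he
  position 12–13: dog he
  position 21–22: dog he
  position 27–28: dog he
  position 31–32: dog he
  position 34–35: dog he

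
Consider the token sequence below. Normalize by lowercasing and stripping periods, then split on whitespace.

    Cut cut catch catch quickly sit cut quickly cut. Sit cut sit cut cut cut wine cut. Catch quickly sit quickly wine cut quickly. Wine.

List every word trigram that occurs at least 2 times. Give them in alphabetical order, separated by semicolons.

Trigram counts meeting the condition (at least 2 times):
  catch quickly sit: 2
  cut sit cut: 2

catch quickly sit; cut sit cut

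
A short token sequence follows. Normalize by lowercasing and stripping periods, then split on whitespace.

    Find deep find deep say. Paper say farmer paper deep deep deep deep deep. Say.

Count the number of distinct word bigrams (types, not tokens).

9

15 tokens → 14 bigram windows in total.
Repeated bigrams (each contributes count−1 duplicates):
  deep deep: 4
  deep say: 2
  find deep: 2
5 duplicate windows → 14 − 5 = 9 distinct.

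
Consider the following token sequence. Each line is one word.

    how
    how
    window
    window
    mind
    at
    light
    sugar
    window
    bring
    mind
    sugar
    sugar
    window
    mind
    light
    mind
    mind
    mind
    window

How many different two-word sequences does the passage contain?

16

20 tokens → 19 bigram windows in total.
Repeated bigrams (each contributes count−1 duplicates):
  mind mind: 2
  sugar window: 2
  window mind: 2
3 duplicate windows → 19 − 3 = 16 distinct.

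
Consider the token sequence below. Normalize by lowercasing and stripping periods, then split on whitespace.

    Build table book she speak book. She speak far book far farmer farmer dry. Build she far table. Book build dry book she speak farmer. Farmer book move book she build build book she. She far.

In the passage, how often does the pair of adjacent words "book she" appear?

Scanning the 35 overlapping bigram windows for "book she":
  position 3–4: book she
  position 6–7: book she
  position 22–23: book she
  position 29–30: book she
  position 33–34: book she

5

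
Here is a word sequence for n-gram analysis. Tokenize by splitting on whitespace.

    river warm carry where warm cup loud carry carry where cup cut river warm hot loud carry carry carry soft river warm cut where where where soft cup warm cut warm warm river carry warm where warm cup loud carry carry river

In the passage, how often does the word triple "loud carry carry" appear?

3

Scanning the 40 overlapping trigram windows for "loud carry carry":
  position 7–9: loud carry carry
  position 16–18: loud carry carry
  position 39–41: loud carry carry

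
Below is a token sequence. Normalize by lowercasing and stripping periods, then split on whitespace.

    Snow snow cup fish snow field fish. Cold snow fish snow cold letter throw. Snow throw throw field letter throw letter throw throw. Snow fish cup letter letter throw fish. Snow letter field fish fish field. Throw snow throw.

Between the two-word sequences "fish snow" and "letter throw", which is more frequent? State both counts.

"fish snow": 3 occurrences
"letter throw": 4 occurrences

"letter throw" (4 vs 3)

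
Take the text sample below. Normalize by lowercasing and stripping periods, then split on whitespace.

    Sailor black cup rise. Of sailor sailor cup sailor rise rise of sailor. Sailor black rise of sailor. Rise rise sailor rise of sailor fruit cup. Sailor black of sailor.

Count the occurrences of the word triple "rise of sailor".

4

Scanning the 28 overlapping trigram windows for "rise of sailor":
  position 4–6: rise of sailor
  position 11–13: rise of sailor
  position 16–18: rise of sailor
  position 22–24: rise of sailor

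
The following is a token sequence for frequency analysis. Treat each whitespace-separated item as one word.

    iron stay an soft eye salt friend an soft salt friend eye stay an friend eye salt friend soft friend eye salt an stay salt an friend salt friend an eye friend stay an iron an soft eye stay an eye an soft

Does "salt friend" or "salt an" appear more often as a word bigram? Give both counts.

"salt friend": 4 occurrences
"salt an": 2 occurrences

"salt friend" (4 vs 2)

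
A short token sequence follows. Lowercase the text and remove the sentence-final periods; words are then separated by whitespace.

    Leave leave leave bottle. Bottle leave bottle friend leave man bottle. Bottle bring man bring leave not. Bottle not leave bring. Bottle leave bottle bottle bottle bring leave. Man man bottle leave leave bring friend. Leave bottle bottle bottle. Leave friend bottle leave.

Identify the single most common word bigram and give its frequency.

"bottle bottle", 6 times

Bigram frequencies (highest first):
  bottle bottle: 6
  bottle leave: 5
  leave bottle: 4
  leave leave: 3
  friend leave: 2
  leave man: 2
  … (16 more, each ≤ 2)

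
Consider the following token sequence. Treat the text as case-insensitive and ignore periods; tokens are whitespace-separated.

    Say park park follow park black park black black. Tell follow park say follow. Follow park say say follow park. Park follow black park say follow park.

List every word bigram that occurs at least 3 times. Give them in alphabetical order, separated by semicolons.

follow park; park say; say follow

Bigram counts meeting the condition (at least 3 times):
  follow park: 5
  park say: 3
  say follow: 3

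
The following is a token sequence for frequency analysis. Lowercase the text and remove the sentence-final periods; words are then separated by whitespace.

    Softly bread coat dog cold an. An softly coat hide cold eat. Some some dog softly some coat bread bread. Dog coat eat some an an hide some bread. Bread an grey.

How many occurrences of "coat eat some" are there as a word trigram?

1

Scanning the 30 overlapping trigram windows for "coat eat some":
  position 22–24: coat eat some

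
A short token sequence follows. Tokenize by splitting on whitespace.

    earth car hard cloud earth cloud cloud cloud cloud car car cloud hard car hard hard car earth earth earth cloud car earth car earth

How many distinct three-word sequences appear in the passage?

22

25 tokens → 23 trigram windows in total.
Repeated trigrams (each contributes count−1 duplicates):
  cloud cloud cloud: 2
1 duplicate windows → 23 − 1 = 22 distinct.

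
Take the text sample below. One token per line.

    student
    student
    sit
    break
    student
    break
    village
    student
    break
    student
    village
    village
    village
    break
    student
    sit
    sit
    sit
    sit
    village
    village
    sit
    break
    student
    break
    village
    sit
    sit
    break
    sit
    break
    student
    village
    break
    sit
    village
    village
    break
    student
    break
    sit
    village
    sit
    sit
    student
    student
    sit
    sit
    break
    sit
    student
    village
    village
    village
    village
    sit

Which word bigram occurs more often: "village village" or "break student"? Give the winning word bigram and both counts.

"village village" (7 vs 6)

"village village": 7 occurrences
"break student": 6 occurrences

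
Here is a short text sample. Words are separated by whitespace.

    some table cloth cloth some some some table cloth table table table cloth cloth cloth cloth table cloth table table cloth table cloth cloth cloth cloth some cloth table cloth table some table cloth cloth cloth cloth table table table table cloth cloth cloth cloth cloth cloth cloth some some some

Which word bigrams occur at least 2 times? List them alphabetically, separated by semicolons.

cloth cloth; cloth some; cloth table; some some; some table; table cloth; table table

Bigram counts meeting the condition (at least 2 times):
  cloth cloth: 16
  cloth some: 3
  cloth table: 7
  some some: 4
  some table: 3
  table cloth: 9
  table table: 6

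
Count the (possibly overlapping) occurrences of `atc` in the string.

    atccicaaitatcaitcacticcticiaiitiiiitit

Sliding a length-3 window over the 38 characters (36 positions):
  position 1–3: atc
  position 11–13: atc

2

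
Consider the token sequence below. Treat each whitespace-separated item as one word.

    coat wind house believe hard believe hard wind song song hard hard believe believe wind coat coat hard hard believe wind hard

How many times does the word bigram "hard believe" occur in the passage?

3

Scanning the 21 overlapping bigram windows for "hard believe":
  position 5–6: hard believe
  position 12–13: hard believe
  position 19–20: hard believe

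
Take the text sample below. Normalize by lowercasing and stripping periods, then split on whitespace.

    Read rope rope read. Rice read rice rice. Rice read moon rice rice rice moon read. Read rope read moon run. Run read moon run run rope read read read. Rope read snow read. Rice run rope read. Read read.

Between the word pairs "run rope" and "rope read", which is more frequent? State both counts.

"rope read" (5 vs 2)

"run rope": 2 occurrences
"rope read": 5 occurrences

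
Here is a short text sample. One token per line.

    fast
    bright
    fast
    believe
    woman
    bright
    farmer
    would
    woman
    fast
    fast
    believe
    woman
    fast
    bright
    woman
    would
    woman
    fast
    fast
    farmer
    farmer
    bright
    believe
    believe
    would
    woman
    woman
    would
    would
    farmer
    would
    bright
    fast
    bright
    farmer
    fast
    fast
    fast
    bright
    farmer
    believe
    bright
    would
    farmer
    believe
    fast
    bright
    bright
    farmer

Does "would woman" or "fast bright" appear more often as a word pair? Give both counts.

"would woman": 3 occurrences
"fast bright": 5 occurrences

"fast bright" (5 vs 3)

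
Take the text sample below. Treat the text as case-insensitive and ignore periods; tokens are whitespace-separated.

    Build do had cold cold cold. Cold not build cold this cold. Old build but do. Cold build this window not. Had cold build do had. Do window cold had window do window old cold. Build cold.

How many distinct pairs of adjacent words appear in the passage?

27

37 tokens → 36 bigram windows in total.
Repeated bigrams (each contributes count−1 duplicates):
  cold build: 3
  cold cold: 3
  build cold: 2
  build do: 2
  do had: 2
  do window: 2
  had cold: 2
9 duplicate windows → 36 − 9 = 27 distinct.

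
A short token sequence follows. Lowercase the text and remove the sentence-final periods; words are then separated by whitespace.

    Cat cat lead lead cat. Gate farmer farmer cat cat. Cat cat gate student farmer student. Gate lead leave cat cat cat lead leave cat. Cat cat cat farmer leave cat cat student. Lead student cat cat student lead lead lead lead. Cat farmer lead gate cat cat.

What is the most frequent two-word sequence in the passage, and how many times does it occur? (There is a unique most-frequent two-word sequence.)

Bigram frequencies (highest first):
  cat cat: 12
  lead lead: 4
  leave cat: 3
  cat lead: 2
  lead cat: 2
  cat gate: 2
  … (18 more, each ≤ 2)

"cat cat", 12 times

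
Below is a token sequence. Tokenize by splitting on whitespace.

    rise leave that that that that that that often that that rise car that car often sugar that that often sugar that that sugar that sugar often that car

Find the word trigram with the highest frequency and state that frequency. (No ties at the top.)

Trigram frequencies (highest first):
  that that that: 4
  that that often: 2
  often sugar that: 2
  sugar that that: 2
  rise leave that: 1
  leave that that: 1
  … (15 more, each ≤ 1)

"that that that", 4 times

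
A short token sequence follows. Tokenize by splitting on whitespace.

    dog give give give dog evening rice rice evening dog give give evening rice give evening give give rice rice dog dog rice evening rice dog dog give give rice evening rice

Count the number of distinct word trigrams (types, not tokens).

25

32 tokens → 30 trigram windows in total.
Repeated trigrams (each contributes count−1 duplicates):
  dog give give: 3
  give give rice: 2
  rice dog dog: 2
  rice evening rice: 2
5 duplicate windows → 30 − 5 = 25 distinct.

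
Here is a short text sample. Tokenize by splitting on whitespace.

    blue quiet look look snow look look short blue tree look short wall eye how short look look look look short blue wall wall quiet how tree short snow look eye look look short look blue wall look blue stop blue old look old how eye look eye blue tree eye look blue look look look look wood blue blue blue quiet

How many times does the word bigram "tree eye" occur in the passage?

1

Scanning the 61 overlapping bigram windows for "tree eye":
  position 50–51: tree eye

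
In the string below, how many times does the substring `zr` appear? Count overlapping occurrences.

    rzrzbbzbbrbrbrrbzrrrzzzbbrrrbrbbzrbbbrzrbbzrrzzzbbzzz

Sliding a length-2 window over the 53 characters (52 positions):
  position 2–3: zr
  position 17–18: zr
  position 33–34: zr
  position 39–40: zr
  position 43–44: zr

5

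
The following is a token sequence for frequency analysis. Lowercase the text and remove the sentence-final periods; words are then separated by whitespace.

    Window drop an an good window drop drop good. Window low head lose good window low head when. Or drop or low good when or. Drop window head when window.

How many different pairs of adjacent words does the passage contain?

30 tokens → 29 bigram windows in total.
Repeated bigrams (each contributes count−1 duplicates):
  good window: 3
  head when: 2
  low head: 2
  or drop: 2
  when or: 2
  window drop: 2
  window low: 2
8 duplicate windows → 29 − 8 = 21 distinct.

21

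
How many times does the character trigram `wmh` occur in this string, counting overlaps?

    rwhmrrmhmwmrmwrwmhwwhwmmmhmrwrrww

1

Sliding a length-3 window over the 33 characters (31 positions):
  position 16–18: wmh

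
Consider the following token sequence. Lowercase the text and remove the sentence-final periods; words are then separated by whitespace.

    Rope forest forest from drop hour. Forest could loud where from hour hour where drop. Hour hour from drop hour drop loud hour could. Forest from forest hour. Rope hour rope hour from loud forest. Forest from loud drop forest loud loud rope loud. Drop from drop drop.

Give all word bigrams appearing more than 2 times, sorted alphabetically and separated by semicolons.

drop hour; forest from; from drop

Bigram counts meeting the condition (more than 2 times):
  drop hour: 3
  forest from: 3
  from drop: 3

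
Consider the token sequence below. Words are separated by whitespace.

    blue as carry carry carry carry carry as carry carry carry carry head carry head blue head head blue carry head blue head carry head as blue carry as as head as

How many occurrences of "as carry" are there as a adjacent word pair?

Scanning the 31 overlapping bigram windows for "as carry":
  position 2–3: as carry
  position 8–9: as carry

2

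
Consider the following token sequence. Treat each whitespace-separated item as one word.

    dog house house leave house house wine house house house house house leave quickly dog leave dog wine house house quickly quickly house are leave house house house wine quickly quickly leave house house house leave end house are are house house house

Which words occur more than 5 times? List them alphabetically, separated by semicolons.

house; leave

Unigram counts meeting the condition (more than 5 times):
  house: 22
  leave: 6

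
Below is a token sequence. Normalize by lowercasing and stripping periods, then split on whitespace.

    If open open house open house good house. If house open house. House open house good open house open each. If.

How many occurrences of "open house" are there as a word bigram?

5

Scanning the 20 overlapping bigram windows for "open house":
  position 3–4: open house
  position 5–6: open house
  position 11–12: open house
  position 14–15: open house
  position 17–18: open house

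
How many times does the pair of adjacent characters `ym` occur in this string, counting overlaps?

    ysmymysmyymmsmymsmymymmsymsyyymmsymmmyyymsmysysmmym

10

Sliding a length-2 window over the 51 characters (50 positions):
  position 4–5: ym
  position 10–11: ym
  position 15–16: ym
  position 19–20: ym
  position 21–22: ym
  position 25–26: ym
  position 30–31: ym
  position 34–35: ym
  position 40–41: ym
  position 50–51: ym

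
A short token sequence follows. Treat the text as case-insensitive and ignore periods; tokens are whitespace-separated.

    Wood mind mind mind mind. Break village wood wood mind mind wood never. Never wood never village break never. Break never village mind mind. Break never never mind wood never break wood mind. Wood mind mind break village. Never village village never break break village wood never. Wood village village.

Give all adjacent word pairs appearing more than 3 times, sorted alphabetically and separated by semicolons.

Bigram counts meeting the condition (more than 3 times):
  mind mind: 6
  wood mind: 4
  wood never: 4

mind mind; wood mind; wood never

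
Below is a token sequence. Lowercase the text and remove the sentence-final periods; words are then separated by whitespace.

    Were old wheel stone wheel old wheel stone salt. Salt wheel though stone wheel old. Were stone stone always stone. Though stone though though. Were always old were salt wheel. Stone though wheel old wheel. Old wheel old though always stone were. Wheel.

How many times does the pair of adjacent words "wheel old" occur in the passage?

5

Scanning the 42 overlapping bigram windows for "wheel old":
  position 5–6: wheel old
  position 14–15: wheel old
  position 33–34: wheel old
  position 35–36: wheel old
  position 37–38: wheel old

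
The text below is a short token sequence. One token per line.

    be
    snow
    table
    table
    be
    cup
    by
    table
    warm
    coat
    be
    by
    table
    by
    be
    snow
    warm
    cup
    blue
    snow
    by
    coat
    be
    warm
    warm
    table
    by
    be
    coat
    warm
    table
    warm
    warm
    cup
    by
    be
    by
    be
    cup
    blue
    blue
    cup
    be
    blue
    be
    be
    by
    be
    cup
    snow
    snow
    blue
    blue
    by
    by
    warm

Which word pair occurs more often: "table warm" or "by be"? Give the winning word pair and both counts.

"table warm": 2 occurrences
"by be": 5 occurrences

"by be" (5 vs 2)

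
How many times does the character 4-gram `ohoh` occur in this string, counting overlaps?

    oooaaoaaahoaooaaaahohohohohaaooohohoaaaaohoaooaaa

4

Sliding a length-4 window over the 49 characters (46 positions):
  position 20–23: ohoh
  position 22–25: ohoh
  position 24–27: ohoh
  position 32–35: ohoh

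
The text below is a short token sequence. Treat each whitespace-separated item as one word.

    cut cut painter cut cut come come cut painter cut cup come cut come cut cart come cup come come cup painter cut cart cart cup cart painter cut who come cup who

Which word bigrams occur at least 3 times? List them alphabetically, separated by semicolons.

Bigram counts meeting the condition (at least 3 times):
  come cup: 3
  come cut: 3
  painter cut: 4

come cup; come cut; painter cut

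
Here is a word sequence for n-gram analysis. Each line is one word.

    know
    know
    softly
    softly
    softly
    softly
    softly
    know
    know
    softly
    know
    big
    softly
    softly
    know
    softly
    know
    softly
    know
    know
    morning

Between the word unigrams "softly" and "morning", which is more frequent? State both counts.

"softly" (10 vs 1)

"softly": 10 occurrences
"morning": 1 occurrence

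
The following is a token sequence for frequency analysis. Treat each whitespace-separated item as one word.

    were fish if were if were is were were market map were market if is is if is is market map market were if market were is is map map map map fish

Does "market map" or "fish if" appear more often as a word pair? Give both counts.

"market map" (2 vs 1)

"market map": 2 occurrences
"fish if": 1 occurrence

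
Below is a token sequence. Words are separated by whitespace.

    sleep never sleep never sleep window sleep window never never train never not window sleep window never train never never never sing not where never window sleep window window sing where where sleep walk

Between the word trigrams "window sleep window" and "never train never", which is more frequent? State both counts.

"window sleep window": 3 occurrences
"never train never": 2 occurrences

"window sleep window" (3 vs 2)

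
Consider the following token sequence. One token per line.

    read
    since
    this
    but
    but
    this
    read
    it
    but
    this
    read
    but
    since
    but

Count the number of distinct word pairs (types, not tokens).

14 tokens → 13 bigram windows in total.
Repeated bigrams (each contributes count−1 duplicates):
  but this: 2
  this read: 2
2 duplicate windows → 13 − 2 = 11 distinct.

11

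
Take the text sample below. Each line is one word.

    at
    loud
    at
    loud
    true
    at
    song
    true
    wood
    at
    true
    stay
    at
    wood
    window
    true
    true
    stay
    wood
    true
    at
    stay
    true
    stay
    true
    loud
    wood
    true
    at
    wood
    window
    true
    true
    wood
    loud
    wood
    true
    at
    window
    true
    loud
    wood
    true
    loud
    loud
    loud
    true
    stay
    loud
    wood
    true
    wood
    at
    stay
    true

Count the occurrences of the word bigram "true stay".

4

Scanning the 54 overlapping bigram windows for "true stay":
  position 11–12: true stay
  position 17–18: true stay
  position 23–24: true stay
  position 47–48: true stay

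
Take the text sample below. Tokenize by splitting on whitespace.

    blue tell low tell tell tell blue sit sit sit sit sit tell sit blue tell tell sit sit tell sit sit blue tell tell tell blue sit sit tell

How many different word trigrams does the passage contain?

30 tokens → 28 trigram windows in total.
Repeated trigrams (each contributes count−1 duplicates):
  sit sit sit: 3
  sit sit tell: 3
  blue sit sit: 2
  blue tell tell: 2
  sit blue tell: 2
  sit tell sit: 2
  tell blue sit: 2
  tell sit sit: 2
  … (2 more repeated)
12 duplicate windows → 28 − 12 = 16 distinct.

16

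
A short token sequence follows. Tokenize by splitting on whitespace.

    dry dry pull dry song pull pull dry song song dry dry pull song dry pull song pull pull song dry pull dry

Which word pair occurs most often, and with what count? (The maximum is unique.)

"dry pull", 4 times

Bigram frequencies (highest first):
  dry pull: 4
  pull dry: 3
  song dry: 3
  pull song: 3
  dry dry: 2
  dry song: 2
  … (3 more, each ≤ 2)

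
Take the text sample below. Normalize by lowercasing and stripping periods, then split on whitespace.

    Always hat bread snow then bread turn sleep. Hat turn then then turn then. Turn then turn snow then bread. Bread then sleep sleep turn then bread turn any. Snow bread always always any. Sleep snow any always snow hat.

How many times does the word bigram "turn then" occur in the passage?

Scanning the 39 overlapping bigram windows for "turn then":
  position 10–11: turn then
  position 13–14: turn then
  position 15–16: turn then
  position 25–26: turn then

4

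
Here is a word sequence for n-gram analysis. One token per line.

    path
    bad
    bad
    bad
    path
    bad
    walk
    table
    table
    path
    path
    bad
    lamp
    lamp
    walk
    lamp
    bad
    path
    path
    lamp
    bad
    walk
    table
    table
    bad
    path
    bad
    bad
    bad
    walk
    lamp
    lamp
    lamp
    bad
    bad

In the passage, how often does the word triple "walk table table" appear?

Scanning the 33 overlapping trigram windows for "walk table table":
  position 7–9: walk table table
  position 22–24: walk table table

2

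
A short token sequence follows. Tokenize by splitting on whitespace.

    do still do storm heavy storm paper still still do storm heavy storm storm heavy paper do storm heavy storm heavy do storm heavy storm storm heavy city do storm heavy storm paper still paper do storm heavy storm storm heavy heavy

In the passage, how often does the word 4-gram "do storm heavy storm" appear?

6

Scanning the 39 overlapping 4-gram windows for "do storm heavy storm":
  position 3–6: do storm heavy storm
  position 10–13: do storm heavy storm
  position 17–20: do storm heavy storm
  position 22–25: do storm heavy storm
  position 29–32: do storm heavy storm
  position 36–39: do storm heavy storm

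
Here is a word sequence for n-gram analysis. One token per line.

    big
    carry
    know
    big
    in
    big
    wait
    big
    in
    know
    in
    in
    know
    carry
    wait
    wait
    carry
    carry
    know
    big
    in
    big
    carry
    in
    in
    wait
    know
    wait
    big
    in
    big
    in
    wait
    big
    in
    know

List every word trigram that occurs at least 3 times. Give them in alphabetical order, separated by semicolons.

Trigram counts meeting the condition (at least 3 times):
  big in big: 3
  wait big in: 3

big in big; wait big in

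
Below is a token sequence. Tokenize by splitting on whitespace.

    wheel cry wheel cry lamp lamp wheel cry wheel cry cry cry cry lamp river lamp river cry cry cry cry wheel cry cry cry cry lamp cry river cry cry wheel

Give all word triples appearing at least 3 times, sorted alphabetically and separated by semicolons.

cry cry cry; cry wheel cry

Trigram counts meeting the condition (at least 3 times):
  cry cry cry: 6
  cry wheel cry: 3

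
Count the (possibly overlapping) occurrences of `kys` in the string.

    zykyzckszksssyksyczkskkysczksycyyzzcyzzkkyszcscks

2

Sliding a length-3 window over the 49 characters (47 positions):
  position 23–25: kys
  position 41–43: kys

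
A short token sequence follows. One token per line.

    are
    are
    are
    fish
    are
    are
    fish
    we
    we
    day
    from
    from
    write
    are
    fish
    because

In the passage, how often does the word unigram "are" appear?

Scanning the 16 tokens for "are":
  position 1: are
  position 2: are
  position 3: are
  position 5: are
  position 6: are
  position 14: are

6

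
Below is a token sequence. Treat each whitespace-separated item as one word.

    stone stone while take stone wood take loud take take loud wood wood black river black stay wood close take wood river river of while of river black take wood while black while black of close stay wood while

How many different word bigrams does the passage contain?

39 tokens → 38 bigram windows in total.
Repeated bigrams (each contributes count−1 duplicates):
  river black: 2
  stay wood: 2
  take loud: 2
  take wood: 2
  while black: 2
  wood while: 2
6 duplicate windows → 38 − 6 = 32 distinct.

32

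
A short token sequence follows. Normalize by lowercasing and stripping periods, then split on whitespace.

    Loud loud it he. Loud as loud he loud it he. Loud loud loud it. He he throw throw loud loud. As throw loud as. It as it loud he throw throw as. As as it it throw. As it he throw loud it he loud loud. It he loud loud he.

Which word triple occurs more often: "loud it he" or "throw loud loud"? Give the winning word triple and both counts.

"loud it he" (5 vs 1)

"loud it he": 5 occurrences
"throw loud loud": 1 occurrence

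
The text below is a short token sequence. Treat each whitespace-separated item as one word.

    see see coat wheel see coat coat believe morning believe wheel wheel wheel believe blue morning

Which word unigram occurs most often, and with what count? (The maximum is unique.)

"wheel", 4 times

Unigram frequencies (highest first):
  wheel: 4
  see: 3
  coat: 3
  believe: 3
  morning: 2
  blue: 1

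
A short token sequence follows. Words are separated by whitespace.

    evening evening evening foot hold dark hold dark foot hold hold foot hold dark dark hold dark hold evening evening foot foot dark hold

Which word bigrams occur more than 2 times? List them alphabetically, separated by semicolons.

Bigram counts meeting the condition (more than 2 times):
  dark hold: 4
  evening evening: 3
  foot hold: 3
  hold dark: 4

dark hold; evening evening; foot hold; hold dark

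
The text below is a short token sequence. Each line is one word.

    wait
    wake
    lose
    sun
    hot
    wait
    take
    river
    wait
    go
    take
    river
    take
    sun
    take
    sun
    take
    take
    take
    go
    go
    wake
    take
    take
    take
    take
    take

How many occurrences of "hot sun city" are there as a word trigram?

Scanning the 25 overlapping trigram windows for "hot sun city":
  (none found)

0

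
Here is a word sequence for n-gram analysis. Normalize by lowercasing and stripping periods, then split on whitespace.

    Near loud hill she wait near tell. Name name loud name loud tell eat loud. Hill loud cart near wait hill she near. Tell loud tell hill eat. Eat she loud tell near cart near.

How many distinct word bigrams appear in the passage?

35 tokens → 34 bigram windows in total.
Repeated bigrams (each contributes count−1 duplicates):
  loud tell: 3
  cart near: 2
  hill she: 2
  loud hill: 2
  name loud: 2
  near tell: 2
7 duplicate windows → 34 − 7 = 27 distinct.

27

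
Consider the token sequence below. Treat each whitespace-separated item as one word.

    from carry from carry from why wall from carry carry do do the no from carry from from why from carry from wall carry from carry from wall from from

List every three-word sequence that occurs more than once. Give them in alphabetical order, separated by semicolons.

Trigram counts meeting the condition (more than once):
  carry from carry: 2
  carry from wall: 2
  from carry from: 5

carry from carry; carry from wall; from carry from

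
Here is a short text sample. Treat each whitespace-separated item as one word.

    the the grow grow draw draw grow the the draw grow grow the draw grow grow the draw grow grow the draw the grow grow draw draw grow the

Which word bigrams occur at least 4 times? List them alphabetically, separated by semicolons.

Bigram counts meeting the condition (at least 4 times):
  draw grow: 5
  grow grow: 5
  grow the: 5
  the draw: 4

draw grow; grow grow; grow the; the draw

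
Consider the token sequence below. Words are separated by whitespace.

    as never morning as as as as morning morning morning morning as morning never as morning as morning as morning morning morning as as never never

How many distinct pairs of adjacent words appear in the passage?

9

26 tokens → 25 bigram windows in total.
Repeated bigrams (each contributes count−1 duplicates):
  as morning: 5
  morning as: 5
  morning morning: 5
  as as: 4
  as never: 2
16 duplicate windows → 25 − 16 = 9 distinct.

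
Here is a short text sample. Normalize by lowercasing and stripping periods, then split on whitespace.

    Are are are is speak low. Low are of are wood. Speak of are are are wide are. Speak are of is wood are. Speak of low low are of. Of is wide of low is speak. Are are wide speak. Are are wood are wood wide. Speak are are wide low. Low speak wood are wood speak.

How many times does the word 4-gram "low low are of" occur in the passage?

2

Scanning the 55 overlapping 4-gram windows for "low low are of":
  position 6–9: low low are of
  position 27–30: low low are of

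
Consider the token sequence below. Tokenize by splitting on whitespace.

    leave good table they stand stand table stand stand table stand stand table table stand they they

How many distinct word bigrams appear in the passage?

17 tokens → 16 bigram windows in total.
Repeated bigrams (each contributes count−1 duplicates):
  stand stand: 3
  stand table: 3
  table stand: 3
6 duplicate windows → 16 − 6 = 10 distinct.

10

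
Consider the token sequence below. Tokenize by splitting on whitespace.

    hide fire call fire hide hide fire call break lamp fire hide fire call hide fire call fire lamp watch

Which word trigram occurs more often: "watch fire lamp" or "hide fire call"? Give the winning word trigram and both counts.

"hide fire call" (4 vs 0)

"watch fire lamp": 0 occurrences
"hide fire call": 4 occurrences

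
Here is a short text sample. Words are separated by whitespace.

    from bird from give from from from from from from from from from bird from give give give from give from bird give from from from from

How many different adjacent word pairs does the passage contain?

7

27 tokens → 26 bigram windows in total.
Repeated bigrams (each contributes count−1 duplicates):
  from from: 11
  give from: 4
  from bird: 3
  from give: 3
  bird from: 2
  give give: 2
19 duplicate windows → 26 − 19 = 7 distinct.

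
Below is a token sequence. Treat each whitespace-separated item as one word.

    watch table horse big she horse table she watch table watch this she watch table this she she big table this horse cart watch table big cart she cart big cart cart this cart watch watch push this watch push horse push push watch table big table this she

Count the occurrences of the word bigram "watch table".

5

Scanning the 48 overlapping bigram windows for "watch table":
  position 1–2: watch table
  position 9–10: watch table
  position 14–15: watch table
  position 24–25: watch table
  position 44–45: watch table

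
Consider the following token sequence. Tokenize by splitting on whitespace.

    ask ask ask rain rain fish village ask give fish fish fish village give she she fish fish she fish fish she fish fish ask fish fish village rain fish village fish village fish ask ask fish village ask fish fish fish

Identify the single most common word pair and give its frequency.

"fish fish", 8 times

Bigram frequencies (highest first):
  fish fish: 8
  fish village: 6
  ask ask: 3
  she fish: 3
  ask fish: 3
  rain fish: 2
  … (12 more, each ≤ 2)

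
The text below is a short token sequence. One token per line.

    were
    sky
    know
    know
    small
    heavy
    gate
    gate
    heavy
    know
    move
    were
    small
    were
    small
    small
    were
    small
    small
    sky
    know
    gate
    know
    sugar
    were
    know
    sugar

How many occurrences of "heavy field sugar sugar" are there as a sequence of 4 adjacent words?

Scanning the 24 overlapping 4-gram windows for "heavy field sugar sugar":
  (none found)

0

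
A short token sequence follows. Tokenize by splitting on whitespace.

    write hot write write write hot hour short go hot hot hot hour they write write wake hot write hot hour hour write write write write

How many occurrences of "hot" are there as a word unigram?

Scanning the 26 tokens for "hot":
  position 2: hot
  position 6: hot
  position 10: hot
  position 11: hot
  position 12: hot
  position 18: hot
  position 20: hot

7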